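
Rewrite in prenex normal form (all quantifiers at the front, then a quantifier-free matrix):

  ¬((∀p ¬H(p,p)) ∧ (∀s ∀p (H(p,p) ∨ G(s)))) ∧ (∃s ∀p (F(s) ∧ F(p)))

Push ¬ through the quantifiers and connectives to reach negation normal form:
  ((∃p H(p,p)) ∨ (∃s ∃p (¬H(p,p) ∧ ¬G(s)))) ∧ (∃s ∀p (F(s) ∧ F(p)))
Rename bound variables to avoid capture: p↦u1, s↦a, p↦b.
  ((∃p H(p,p)) ∨ (∃s ∃u1 (¬H(u1,u1) ∧ ¬G(s)))) ∧ (∃a ∀b (F(a) ∧ F(b)))
Finally move all quantifiers to the prefix:
  ∃p ∃s ∃u1 ∃a ∀b ((H(p,p) ∨ ¬H(u1,u1) ∧ ¬G(s)) ∧ F(a) ∧ F(b))

∃p ∃s ∃u1 ∃a ∀b ((H(p,p) ∨ ¬H(u1,u1) ∧ ¬G(s)) ∧ F(a) ∧ F(b))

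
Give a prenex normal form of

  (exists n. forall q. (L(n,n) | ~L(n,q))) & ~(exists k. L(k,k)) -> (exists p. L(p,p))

Eliminate → and ↔ using ¬ and ∨.
  ~((exists n. forall q. (L(n,n) | ~L(n,q))) & ~(exists k. L(k,k))) | (exists p. L(p,p))
Push ¬ through the quantifiers and connectives to reach negation normal form:
  (forall n. exists q. (~L(n,n) & L(n,q))) | (exists k. L(k,k)) | (exists p. L(p,p))
All bound variables are already distinct, so no renaming is needed.
Finally move all quantifiers to the prefix:
  forall n. exists q. exists k. exists p. (~L(n,n) & L(n,q) | L(k,k) | L(p,p))

forall n. exists q. exists k. exists p. (~L(n,n) & L(n,q) | L(k,k) | L(p,p))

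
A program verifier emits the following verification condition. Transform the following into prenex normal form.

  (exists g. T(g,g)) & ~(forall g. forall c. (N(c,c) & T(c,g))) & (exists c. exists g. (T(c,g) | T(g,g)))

Move each ¬ inward, flipping quantifiers it crosses:
  (exists g. T(g,g)) & (exists g. exists c. (~N(c,c) | ~T(c,g))) & (exists c. exists g. (T(c,g) | T(g,g)))
Standardize variables apart so no two quantifiers bind the same name: g↦u1, c↦v1, g↦t.
  (exists g. T(g,g)) & (exists u1. exists c. (~N(c,c) | ~T(c,u1))) & (exists v1. exists t. (T(v1,t) | T(t,t)))
Finally move all quantifiers to the prefix:
  exists g. exists u1. exists c. exists v1. exists t. (T(g,g) & (~N(c,c) | ~T(c,u1)) & (T(v1,t) | T(t,t)))

exists g. exists u1. exists c. exists v1. exists t. (T(g,g) & (~N(c,c) | ~T(c,u1)) & (T(v1,t) | T(t,t)))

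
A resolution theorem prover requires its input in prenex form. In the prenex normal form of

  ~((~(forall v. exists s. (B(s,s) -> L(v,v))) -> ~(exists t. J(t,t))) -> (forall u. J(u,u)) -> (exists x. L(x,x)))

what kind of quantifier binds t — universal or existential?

universal

First replace A → B with ¬A ∨ B.
  ~(~(~~(forall v. exists s. (~B(s,s) | L(v,v))) | ~(exists t. J(t,t))) | ~(forall u. J(u,u)) | (exists x. L(x,x)))
Move each ¬ inward, flipping quantifiers it crosses:
  ((forall v. exists s. (~B(s,s) | L(v,v))) | (forall t. ~J(t,t))) & (forall u. J(u,u)) & (forall x. ~L(x,x))
Finally move all quantifiers to the prefix:
  forall v. exists s. forall t. forall u. forall x. ((~B(s,s) | L(v,v) | ~J(t,t)) & J(u,u) & ~L(x,x))
The quantifier exists t sits under an odd number of negations (counting the antecedent side of each →), so it flips to forall t.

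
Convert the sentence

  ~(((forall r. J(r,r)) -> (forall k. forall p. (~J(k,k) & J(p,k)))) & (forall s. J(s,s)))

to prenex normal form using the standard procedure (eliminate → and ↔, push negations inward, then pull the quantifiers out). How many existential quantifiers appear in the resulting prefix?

Eliminate → and ↔ using ¬ and ∨.
  ~((~(forall r. J(r,r)) | (forall k. forall p. (~J(k,k) & J(p,k)))) & (forall s. J(s,s)))
Move each ¬ inward, flipping quantifiers it crosses:
  (forall r. J(r,r)) & (exists k. exists p. (J(k,k) | ~J(p,k))) | (exists s. ~J(s,s))
All bound variables are already distinct, so no renaming is needed.
Pull the quantifiers to the front (each side's bound variable is not free in the other side):
  forall r. exists k. exists p. exists s. (J(r,r) & (J(k,k) | ~J(p,k)) | ~J(s,s))
The prefix is forall r exists k exists p exists s: 1 universal, 3 existential.

3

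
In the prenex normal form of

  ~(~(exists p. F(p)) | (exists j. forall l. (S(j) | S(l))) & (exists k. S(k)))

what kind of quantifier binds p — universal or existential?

existential

Push ¬ through the quantifiers and connectives to reach negation normal form:
  (exists p. F(p)) & ((forall j. exists l. (~S(j) & ~S(l))) | (forall k. ~S(k)))
All bound variables are already distinct, so no renaming is needed.
Finally move all quantifiers to the prefix:
  exists p. forall j. exists l. forall k. (F(p) & (~S(j) & ~S(l) | ~S(k)))
The quantifier exists p sits under an even number of negations, so it remains existential.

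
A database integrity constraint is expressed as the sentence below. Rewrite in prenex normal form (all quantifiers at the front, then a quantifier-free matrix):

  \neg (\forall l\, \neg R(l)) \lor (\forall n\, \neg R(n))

\exists l\, \forall n\, (R(l) \lor \neg R(n))

Drive negations inward (¬∀x A ≡ ∃x ¬A, ¬∃x A ≡ ∀x ¬A, De Morgan for ∧/∨):
  (\exists l\, R(l)) \lor (\forall n\, \neg R(n))
All bound variables are already distinct, so no renaming is needed.
Finally move all quantifiers to the prefix:
  \exists l\, \forall n\, (R(l) \lor \neg R(n))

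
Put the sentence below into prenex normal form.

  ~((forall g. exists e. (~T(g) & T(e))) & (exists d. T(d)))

exists g. forall e. forall d. (T(g) | ~T(e) | ~T(d))

Drive negations inward (¬∀x A ≡ ∃x ¬A, ¬∃x A ≡ ∀x ¬A, De Morgan for ∧/∨):
  (exists g. forall e. (T(g) | ~T(e))) | (forall d. ~T(d))
All bound variables are already distinct, so no renaming is needed.
Pull the quantifiers to the front (each side's bound variable is not free in the other side):
  exists g. forall e. forall d. (T(g) | ~T(e) | ~T(d))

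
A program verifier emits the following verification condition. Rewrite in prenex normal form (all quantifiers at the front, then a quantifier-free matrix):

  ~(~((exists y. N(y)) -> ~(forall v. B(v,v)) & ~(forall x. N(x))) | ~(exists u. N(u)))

forall y. exists v. exists x. exists u. ((~N(y) | ~B(v,v) & ~N(x)) & N(u))

Rewrite implications/biconditionals: A → B as ¬A ∨ B.
  ~(~(~(exists y. N(y)) | ~(forall v. B(v,v)) & ~(forall x. N(x))) | ~(exists u. N(u)))
Drive negations inward (¬∀x A ≡ ∃x ¬A, ¬∃x A ≡ ∀x ¬A, De Morgan for ∧/∨):
  ((forall y. ~N(y)) | (exists v. ~B(v,v)) & (exists x. ~N(x))) & (exists u. N(u))
Extract every quantifier outward, since the variables are now distinct and don't occur free across branches:
  forall y. exists v. exists x. exists u. ((~N(y) | ~B(v,v) & ~N(x)) & N(u))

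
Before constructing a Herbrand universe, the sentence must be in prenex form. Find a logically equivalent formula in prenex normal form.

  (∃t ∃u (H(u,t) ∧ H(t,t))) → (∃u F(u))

∀t ∀u ∃a (¬H(u,t) ∨ ¬H(t,t) ∨ F(a))

Rewrite implications/biconditionals: A → B as ¬A ∨ B.
  ¬(∃t ∃u (H(u,t) ∧ H(t,t))) ∨ (∃u F(u))
Move each ¬ inward, flipping quantifiers it crosses:
  (∀t ∀u (¬H(u,t) ∨ ¬H(t,t))) ∨ (∃u F(u))
Standardize variables apart so no two quantifiers bind the same name: u↦a.
  (∀t ∀u (¬H(u,t) ∨ ¬H(t,t))) ∨ (∃a F(a))
Finally move all quantifiers to the prefix:
  ∀t ∀u ∃a (¬H(u,t) ∨ ¬H(t,t) ∨ F(a))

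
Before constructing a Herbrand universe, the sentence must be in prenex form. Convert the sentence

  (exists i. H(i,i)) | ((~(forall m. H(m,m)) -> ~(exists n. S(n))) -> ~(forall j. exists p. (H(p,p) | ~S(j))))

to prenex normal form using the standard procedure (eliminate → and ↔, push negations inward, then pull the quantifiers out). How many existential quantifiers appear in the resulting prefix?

Eliminate → and ↔ using ¬ and ∨.
  (exists i. H(i,i)) | ~(~~(forall m. H(m,m)) | ~(exists n. S(n))) | ~(forall j. exists p. (H(p,p) | ~S(j)))
Drive negations inward (¬∀x A ≡ ∃x ¬A, ¬∃x A ≡ ∀x ¬A, De Morgan for ∧/∨):
  (exists i. H(i,i)) | (exists m. ~H(m,m)) & (exists n. S(n)) | (exists j. forall p. (~H(p,p) & S(j)))
All bound variables are already distinct, so no renaming is needed.
Finally move all quantifiers to the prefix:
  exists i. exists m. exists n. exists j. forall p. (H(i,i) | ~H(m,m) & S(n) | ~H(p,p) & S(j))
The prefix is exists i exists m exists n exists j forall p: 1 universal, 4 existential.

4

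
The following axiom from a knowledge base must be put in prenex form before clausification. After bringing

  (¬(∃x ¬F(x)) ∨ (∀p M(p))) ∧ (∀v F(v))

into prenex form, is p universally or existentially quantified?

Move each ¬ inward, flipping quantifiers it crosses:
  ((∀x F(x)) ∨ (∀p M(p))) ∧ (∀v F(v))
All bound variables are already distinct, so no renaming is needed.
Pull the quantifiers to the front (each side's bound variable is not free in the other side):
  ∀x ∀p ∀v ((F(x) ∨ M(p)) ∧ F(v))
The quantifier ∀p sits under an even number of negations, so it remains universal.

universal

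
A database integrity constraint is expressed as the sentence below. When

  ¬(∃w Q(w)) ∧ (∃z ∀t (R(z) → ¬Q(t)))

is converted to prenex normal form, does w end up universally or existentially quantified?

universal

First replace A → B with ¬A ∨ B.
  ¬(∃w Q(w)) ∧ (∃z ∀t (¬R(z) ∨ ¬Q(t)))
Move each ¬ inward, flipping quantifiers it crosses:
  (∀w ¬Q(w)) ∧ (∃z ∀t (¬R(z) ∨ ¬Q(t)))
Finally move all quantifiers to the prefix:
  ∀w ∃z ∀t (¬Q(w) ∧ (¬R(z) ∨ ¬Q(t)))
The quantifier ∃w sits under an odd number of negations (counting the antecedent side of each →), so it flips to ∀w.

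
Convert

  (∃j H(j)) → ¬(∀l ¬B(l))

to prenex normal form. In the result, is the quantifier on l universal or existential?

existential

First replace A → B with ¬A ∨ B.
  ¬(∃j H(j)) ∨ ¬(∀l ¬B(l))
Push ¬ through the quantifiers and connectives to reach negation normal form:
  (∀j ¬H(j)) ∨ (∃l B(l))
All bound variables are already distinct, so no renaming is needed.
Pull the quantifiers to the front (each side's bound variable is not free in the other side):
  ∀j ∃l (¬H(j) ∨ B(l))
The quantifier ∀l sits under an odd number of negations (counting the antecedent side of each →), so it flips to ∃l.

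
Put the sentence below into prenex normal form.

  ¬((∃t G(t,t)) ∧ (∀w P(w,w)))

Move each ¬ inward, flipping quantifiers it crosses:
  (∀t ¬G(t,t)) ∨ (∃w ¬P(w,w))
Extract every quantifier outward, since the variables are now distinct and don't occur free across branches:
  ∀t ∃w (¬G(t,t) ∨ ¬P(w,w))

∀t ∃w (¬G(t,t) ∨ ¬P(w,w))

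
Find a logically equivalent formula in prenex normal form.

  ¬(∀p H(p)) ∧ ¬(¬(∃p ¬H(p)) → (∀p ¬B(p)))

Eliminate → and ↔ using ¬ and ∨.
  ¬(∀p H(p)) ∧ ¬(¬¬(∃p ¬H(p)) ∨ (∀p ¬B(p)))
Push ¬ through the quantifiers and connectives to reach negation normal form:
  (∃p ¬H(p)) ∧ (∀p H(p)) ∧ (∃p B(p))
Give each quantifier a distinct variable: p↦r, p↦x.
  (∃p ¬H(p)) ∧ (∀r H(r)) ∧ (∃x B(x))
Pull the quantifiers to the front (each side's bound variable is not free in the other side):
  ∃p ∀r ∃x (¬H(p) ∧ H(r) ∧ B(x))

∃p ∀r ∃x (¬H(p) ∧ H(r) ∧ B(x))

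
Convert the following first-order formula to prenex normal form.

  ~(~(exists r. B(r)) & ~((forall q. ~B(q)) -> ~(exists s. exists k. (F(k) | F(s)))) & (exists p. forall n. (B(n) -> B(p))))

exists r. exists q. forall s. forall k. forall p. exists n. (B(r) | B(q) | ~F(k) & ~F(s) | B(n) & ~B(p))

Rewrite implications/biconditionals: A → B as ¬A ∨ B.
  ~(~(exists r. B(r)) & ~(~(forall q. ~B(q)) | ~(exists s. exists k. (F(k) | F(s)))) & (exists p. forall n. (~B(n) | B(p))))
Push ¬ through the quantifiers and connectives to reach negation normal form:
  (exists r. B(r)) | (exists q. B(q)) | (forall s. forall k. (~F(k) & ~F(s))) | (forall p. exists n. (B(n) & ~B(p)))
All bound variables are already distinct, so no renaming is needed.
Extract every quantifier outward, since the variables are now distinct and don't occur free across branches:
  exists r. exists q. forall s. forall k. forall p. exists n. (B(r) | B(q) | ~F(k) & ~F(s) | B(n) & ~B(p))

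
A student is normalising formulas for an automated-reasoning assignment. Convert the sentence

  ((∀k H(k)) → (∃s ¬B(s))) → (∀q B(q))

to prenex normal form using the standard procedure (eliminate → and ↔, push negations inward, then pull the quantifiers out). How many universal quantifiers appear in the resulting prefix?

First replace A → B with ¬A ∨ B.
  ¬(¬(∀k H(k)) ∨ (∃s ¬B(s))) ∨ (∀q B(q))
Move each ¬ inward, flipping quantifiers it crosses:
  (∀k H(k)) ∧ (∀s B(s)) ∨ (∀q B(q))
All bound variables are already distinct, so no renaming is needed.
Pull the quantifiers to the front (each side's bound variable is not free in the other side):
  ∀k ∀s ∀q (H(k) ∧ B(s) ∨ B(q))
The prefix is ∀k ∀s ∀q: 3 universal, 0 existential.

3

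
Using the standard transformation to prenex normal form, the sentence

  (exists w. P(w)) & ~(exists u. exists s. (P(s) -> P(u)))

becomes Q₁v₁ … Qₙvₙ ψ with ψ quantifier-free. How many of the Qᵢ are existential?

1

Rewrite implications/biconditionals: A → B as ¬A ∨ B.
  (exists w. P(w)) & ~(exists u. exists s. (~P(s) | P(u)))
Push ¬ through the quantifiers and connectives to reach negation normal form:
  (exists w. P(w)) & (forall u. forall s. (P(s) & ~P(u)))
All bound variables are already distinct, so no renaming is needed.
Extract every quantifier outward, since the variables are now distinct and don't occur free across branches:
  exists w. forall u. forall s. (P(w) & P(s) & ~P(u))
The prefix is exists w forall u forall s: 2 universal, 1 existential.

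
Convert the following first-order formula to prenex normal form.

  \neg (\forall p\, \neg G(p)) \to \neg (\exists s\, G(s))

First replace A → B with ¬A ∨ B.
  \neg \neg (\forall p\, \neg G(p)) \lor \neg (\exists s\, G(s))
Drive negations inward (¬∀x A ≡ ∃x ¬A, ¬∃x A ≡ ∀x ¬A, De Morgan for ∧/∨):
  (\forall p\, \neg G(p)) \lor (\forall s\, \neg G(s))
All bound variables are already distinct, so no renaming is needed.
Finally move all quantifiers to the prefix:
  \forall p\, \forall s\, (\neg G(p) \lor \neg G(s))

\forall p\, \forall s\, (\neg G(p) \lor \neg G(s))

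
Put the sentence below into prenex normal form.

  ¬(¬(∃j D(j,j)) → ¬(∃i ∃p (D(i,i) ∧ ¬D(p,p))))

First replace A → B with ¬A ∨ B.
  ¬(¬¬(∃j D(j,j)) ∨ ¬(∃i ∃p (D(i,i) ∧ ¬D(p,p))))
Push ¬ through the quantifiers and connectives to reach negation normal form:
  (∀j ¬D(j,j)) ∧ (∃i ∃p (D(i,i) ∧ ¬D(p,p)))
All bound variables are already distinct, so no renaming is needed.
Pull the quantifiers to the front (each side's bound variable is not free in the other side):
  ∀j ∃i ∃p (¬D(j,j) ∧ D(i,i) ∧ ¬D(p,p))

∀j ∃i ∃p (¬D(j,j) ∧ D(i,i) ∧ ¬D(p,p))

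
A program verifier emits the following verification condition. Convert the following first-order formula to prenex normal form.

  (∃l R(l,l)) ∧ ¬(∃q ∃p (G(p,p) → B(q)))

Rewrite implications/biconditionals: A → B as ¬A ∨ B.
  (∃l R(l,l)) ∧ ¬(∃q ∃p (¬G(p,p) ∨ B(q)))
Move each ¬ inward, flipping quantifiers it crosses:
  (∃l R(l,l)) ∧ (∀q ∀p (G(p,p) ∧ ¬B(q)))
All bound variables are already distinct, so no renaming is needed.
Extract every quantifier outward, since the variables are now distinct and don't occur free across branches:
  ∃l ∀q ∀p (R(l,l) ∧ G(p,p) ∧ ¬B(q))

∃l ∀q ∀p (R(l,l) ∧ G(p,p) ∧ ¬B(q))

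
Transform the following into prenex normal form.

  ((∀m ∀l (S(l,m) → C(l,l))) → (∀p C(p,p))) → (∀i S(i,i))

First replace A → B with ¬A ∨ B.
  ¬(¬(∀m ∀l (¬S(l,m) ∨ C(l,l))) ∨ (∀p C(p,p))) ∨ (∀i S(i,i))
Drive negations inward (¬∀x A ≡ ∃x ¬A, ¬∃x A ≡ ∀x ¬A, De Morgan for ∧/∨):
  (∀m ∀l (¬S(l,m) ∨ C(l,l))) ∧ (∃p ¬C(p,p)) ∨ (∀i S(i,i))
All bound variables are already distinct, so no renaming is needed.
Finally move all quantifiers to the prefix:
  ∀m ∀l ∃p ∀i ((¬S(l,m) ∨ C(l,l)) ∧ ¬C(p,p) ∨ S(i,i))

∀m ∀l ∃p ∀i ((¬S(l,m) ∨ C(l,l)) ∧ ¬C(p,p) ∨ S(i,i))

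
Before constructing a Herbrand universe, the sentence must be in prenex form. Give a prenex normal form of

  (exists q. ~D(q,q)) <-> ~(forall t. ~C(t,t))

forall q. exists t. forall a. exists p. ((D(q,q) | C(t,t)) & (~C(a,a) | ~D(p,p)))

First replace A → B with ¬A ∨ B; A ↔ B as (¬A ∨ B) ∧ (¬B ∨ A).
  (~(exists q. ~D(q,q)) | ~(forall t. ~C(t,t))) & (~~(forall t. ~C(t,t)) | (exists q. ~D(q,q)))
Drive negations inward (¬∀x A ≡ ∃x ¬A, ¬∃x A ≡ ∀x ¬A, De Morgan for ∧/∨):
  ((forall q. D(q,q)) | (exists t. C(t,t))) & ((forall t. ~C(t,t)) | (exists q. ~D(q,q)))
Rename bound variables to avoid capture: t↦a, q↦p.
  ((forall q. D(q,q)) | (exists t. C(t,t))) & ((forall a. ~C(a,a)) | (exists p. ~D(p,p)))
Extract every quantifier outward, since the variables are now distinct and don't occur free across branches:
  forall q. exists t. forall a. exists p. ((D(q,q) | C(t,t)) & (~C(a,a) | ~D(p,p)))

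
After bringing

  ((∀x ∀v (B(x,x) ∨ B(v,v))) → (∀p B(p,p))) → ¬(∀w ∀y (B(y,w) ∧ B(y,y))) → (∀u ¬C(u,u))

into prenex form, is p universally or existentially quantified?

existential

Eliminate → and ↔ using ¬ and ∨.
  ¬(¬(∀x ∀v (B(x,x) ∨ B(v,v))) ∨ (∀p B(p,p))) ∨ ¬¬(∀w ∀y (B(y,w) ∧ B(y,y))) ∨ (∀u ¬C(u,u))
Move each ¬ inward, flipping quantifiers it crosses:
  (∀x ∀v (B(x,x) ∨ B(v,v))) ∧ (∃p ¬B(p,p)) ∨ (∀w ∀y (B(y,w) ∧ B(y,y))) ∨ (∀u ¬C(u,u))
Pull the quantifiers to the front (each side's bound variable is not free in the other side):
  ∀x ∀v ∃p ∀w ∀y ∀u ((B(x,x) ∨ B(v,v)) ∧ ¬B(p,p) ∨ B(y,w) ∧ B(y,y) ∨ ¬C(u,u))
The quantifier ∀p sits under an odd number of negations (counting the antecedent side of each →), so it flips to ∃p.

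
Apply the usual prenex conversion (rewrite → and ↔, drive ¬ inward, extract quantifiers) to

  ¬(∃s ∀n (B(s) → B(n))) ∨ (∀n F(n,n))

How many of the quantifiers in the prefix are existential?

1

Rewrite implications/biconditionals: A → B as ¬A ∨ B.
  ¬(∃s ∀n (¬B(s) ∨ B(n))) ∨ (∀n F(n,n))
Drive negations inward (¬∀x A ≡ ∃x ¬A, ¬∃x A ≡ ∀x ¬A, De Morgan for ∧/∨):
  (∀s ∃n (B(s) ∧ ¬B(n))) ∨ (∀n F(n,n))
Give each quantifier a distinct variable: n↦y1.
  (∀s ∃n (B(s) ∧ ¬B(n))) ∨ (∀y1 F(y1,y1))
Pull the quantifiers to the front (each side's bound variable is not free in the other side):
  ∀s ∃n ∀y1 (B(s) ∧ ¬B(n) ∨ F(y1,y1))
The prefix is ∀s ∃n ∀y1: 2 universal, 1 existential.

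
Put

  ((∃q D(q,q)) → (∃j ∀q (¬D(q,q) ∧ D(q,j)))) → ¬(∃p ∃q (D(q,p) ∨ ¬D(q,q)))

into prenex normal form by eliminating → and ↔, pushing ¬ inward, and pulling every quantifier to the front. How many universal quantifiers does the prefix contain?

Eliminate → and ↔ using ¬ and ∨.
  ¬(¬(∃q D(q,q)) ∨ (∃j ∀q (¬D(q,q) ∧ D(q,j)))) ∨ ¬(∃p ∃q (D(q,p) ∨ ¬D(q,q)))
Move each ¬ inward, flipping quantifiers it crosses:
  (∃q D(q,q)) ∧ (∀j ∃q (D(q,q) ∨ ¬D(q,j))) ∨ (∀p ∀q (¬D(q,p) ∧ D(q,q)))
Rename bound variables to avoid capture: q↦a, q↦b.
  (∃q D(q,q)) ∧ (∀j ∃a (D(a,a) ∨ ¬D(a,j))) ∨ (∀p ∀b (¬D(b,p) ∧ D(b,b)))
Finally move all quantifiers to the prefix:
  ∃q ∀j ∃a ∀p ∀b (D(q,q) ∧ (D(a,a) ∨ ¬D(a,j)) ∨ ¬D(b,p) ∧ D(b,b))
The prefix is ∃q ∀j ∃a ∀p ∀b: 3 universal, 2 existential.

3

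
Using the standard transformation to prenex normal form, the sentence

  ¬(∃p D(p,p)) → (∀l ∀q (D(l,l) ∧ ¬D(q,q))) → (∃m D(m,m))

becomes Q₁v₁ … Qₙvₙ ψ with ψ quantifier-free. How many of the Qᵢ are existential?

4

First replace A → B with ¬A ∨ B.
  ¬¬(∃p D(p,p)) ∨ ¬(∀l ∀q (D(l,l) ∧ ¬D(q,q))) ∨ (∃m D(m,m))
Push ¬ through the quantifiers and connectives to reach negation normal form:
  (∃p D(p,p)) ∨ (∃l ∃q (¬D(l,l) ∨ D(q,q))) ∨ (∃m D(m,m))
Extract every quantifier outward, since the variables are now distinct and don't occur free across branches:
  ∃p ∃l ∃q ∃m (D(p,p) ∨ ¬D(l,l) ∨ D(q,q) ∨ D(m,m))
The prefix is ∃p ∃l ∃q ∃m: 0 universal, 4 existential.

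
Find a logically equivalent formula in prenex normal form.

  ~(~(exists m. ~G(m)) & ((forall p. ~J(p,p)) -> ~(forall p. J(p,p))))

Eliminate → and ↔ using ¬ and ∨.
  ~(~(exists m. ~G(m)) & (~(forall p. ~J(p,p)) | ~(forall p. J(p,p))))
Move each ¬ inward, flipping quantifiers it crosses:
  (exists m. ~G(m)) | (forall p. ~J(p,p)) & (forall p. J(p,p))
Standardize variables apart so no two quantifiers bind the same name: p↦c.
  (exists m. ~G(m)) | (forall p. ~J(p,p)) & (forall c. J(c,c))
Finally move all quantifiers to the prefix:
  exists m. forall p. forall c. (~G(m) | ~J(p,p) & J(c,c))

exists m. forall p. forall c. (~G(m) | ~J(p,p) & J(c,c))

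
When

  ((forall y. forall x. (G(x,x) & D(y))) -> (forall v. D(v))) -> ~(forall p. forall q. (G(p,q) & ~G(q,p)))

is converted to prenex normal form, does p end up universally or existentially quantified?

Eliminate → and ↔ using ¬ and ∨.
  ~(~(forall y. forall x. (G(x,x) & D(y))) | (forall v. D(v))) | ~(forall p. forall q. (G(p,q) & ~G(q,p)))
Drive negations inward (¬∀x A ≡ ∃x ¬A, ¬∃x A ≡ ∀x ¬A, De Morgan for ∧/∨):
  (forall y. forall x. (G(x,x) & D(y))) & (exists v. ~D(v)) | (exists p. exists q. (~G(p,q) | G(q,p)))
All bound variables are already distinct, so no renaming is needed.
Finally move all quantifiers to the prefix:
  forall y. forall x. exists v. exists p. exists q. (G(x,x) & D(y) & ~D(v) | ~G(p,q) | G(q,p))
The quantifier forall p sits under an odd number of negations (counting the antecedent side of each →), so it flips to exists p.

existential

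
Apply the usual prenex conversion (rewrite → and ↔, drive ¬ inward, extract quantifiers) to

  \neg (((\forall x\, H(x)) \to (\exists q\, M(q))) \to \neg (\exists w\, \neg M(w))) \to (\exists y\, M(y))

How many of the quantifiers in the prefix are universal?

3

Eliminate → and ↔ using ¬ and ∨.
  \neg \neg (\neg (\neg (\forall x\, H(x)) \lor (\exists q\, M(q))) \lor \neg (\exists w\, \neg M(w))) \lor (\exists y\, M(y))
Drive negations inward (¬∀x A ≡ ∃x ¬A, ¬∃x A ≡ ∀x ¬A, De Morgan for ∧/∨):
  (\forall x\, H(x)) \land (\forall q\, \neg M(q)) \lor (\forall w\, M(w)) \lor (\exists y\, M(y))
All bound variables are already distinct, so no renaming is needed.
Finally move all quantifiers to the prefix:
  \forall x\, \forall q\, \forall w\, \exists y\, (H(x) \land \neg M(q) \lor M(w) \lor M(y))
The prefix is \forall x \forall q \forall w \exists y: 3 universal, 1 existential.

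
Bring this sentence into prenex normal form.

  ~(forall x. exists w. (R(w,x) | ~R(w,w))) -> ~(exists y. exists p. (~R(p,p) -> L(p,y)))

Rewrite implications/biconditionals: A → B as ¬A ∨ B.
  ~~(forall x. exists w. (R(w,x) | ~R(w,w))) | ~(exists y. exists p. (~~R(p,p) | L(p,y)))
Push ¬ through the quantifiers and connectives to reach negation normal form:
  (forall x. exists w. (R(w,x) | ~R(w,w))) | (forall y. forall p. (~R(p,p) & ~L(p,y)))
Finally move all quantifiers to the prefix:
  forall x. exists w. forall y. forall p. (R(w,x) | ~R(w,w) | ~R(p,p) & ~L(p,y))

forall x. exists w. forall y. forall p. (R(w,x) | ~R(w,w) | ~R(p,p) & ~L(p,y))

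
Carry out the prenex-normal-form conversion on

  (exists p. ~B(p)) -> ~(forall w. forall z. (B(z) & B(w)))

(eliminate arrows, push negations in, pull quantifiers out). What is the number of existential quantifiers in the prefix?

First replace A → B with ¬A ∨ B.
  ~(exists p. ~B(p)) | ~(forall w. forall z. (B(z) & B(w)))
Push ¬ through the quantifiers and connectives to reach negation normal form:
  (forall p. B(p)) | (exists w. exists z. (~B(z) | ~B(w)))
Extract every quantifier outward, since the variables are now distinct and don't occur free across branches:
  forall p. exists w. exists z. (B(p) | ~B(z) | ~B(w))
The prefix is forall p exists w exists z: 1 universal, 2 existential.

2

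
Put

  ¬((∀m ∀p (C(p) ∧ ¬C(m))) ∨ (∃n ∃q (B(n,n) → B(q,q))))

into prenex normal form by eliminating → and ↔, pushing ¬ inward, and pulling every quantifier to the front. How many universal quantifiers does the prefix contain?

2

Eliminate → and ↔ using ¬ and ∨.
  ¬((∀m ∀p (C(p) ∧ ¬C(m))) ∨ (∃n ∃q (¬B(n,n) ∨ B(q,q))))
Push ¬ through the quantifiers and connectives to reach negation normal form:
  (∃m ∃p (¬C(p) ∨ C(m))) ∧ (∀n ∀q (B(n,n) ∧ ¬B(q,q)))
Finally move all quantifiers to the prefix:
  ∃m ∃p ∀n ∀q ((¬C(p) ∨ C(m)) ∧ B(n,n) ∧ ¬B(q,q))
The prefix is ∃m ∃p ∀n ∀q: 2 universal, 2 existential.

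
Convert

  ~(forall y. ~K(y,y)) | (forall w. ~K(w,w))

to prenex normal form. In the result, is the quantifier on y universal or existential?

existential

Drive negations inward (¬∀x A ≡ ∃x ¬A, ¬∃x A ≡ ∀x ¬A, De Morgan for ∧/∨):
  (exists y. K(y,y)) | (forall w. ~K(w,w))
Pull the quantifiers to the front (each side's bound variable is not free in the other side):
  exists y. forall w. (K(y,y) | ~K(w,w))
The quantifier forall y sits under an odd number of negations, so it flips to exists y.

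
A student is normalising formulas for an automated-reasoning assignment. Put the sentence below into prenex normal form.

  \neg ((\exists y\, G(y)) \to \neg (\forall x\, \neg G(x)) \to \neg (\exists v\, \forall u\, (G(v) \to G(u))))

First replace A → B with ¬A ∨ B.
  \neg (\neg (\exists y\, G(y)) \lor \neg \neg (\forall x\, \neg G(x)) \lor \neg (\exists v\, \forall u\, (\neg G(v) \lor G(u))))
Push ¬ through the quantifiers and connectives to reach negation normal form:
  (\exists y\, G(y)) \land (\exists x\, G(x)) \land (\exists v\, \forall u\, (\neg G(v) \lor G(u)))
All bound variables are already distinct, so no renaming is needed.
Finally move all quantifiers to the prefix:
  \exists y\, \exists x\, \exists v\, \forall u\, (G(y) \land G(x) \land (\neg G(v) \lor G(u)))

\exists y\, \exists x\, \exists v\, \forall u\, (G(y) \land G(x) \land (\neg G(v) \lor G(u)))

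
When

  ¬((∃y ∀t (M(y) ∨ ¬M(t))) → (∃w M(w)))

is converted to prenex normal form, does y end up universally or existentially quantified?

Rewrite implications/biconditionals: A → B as ¬A ∨ B.
  ¬(¬(∃y ∀t (M(y) ∨ ¬M(t))) ∨ (∃w M(w)))
Push ¬ through the quantifiers and connectives to reach negation normal form:
  (∃y ∀t (M(y) ∨ ¬M(t))) ∧ (∀w ¬M(w))
All bound variables are already distinct, so no renaming is needed.
Extract every quantifier outward, since the variables are now distinct and don't occur free across branches:
  ∃y ∀t ∀w ((M(y) ∨ ¬M(t)) ∧ ¬M(w))
The quantifier ∃y sits under an even number of negations (counting the antecedent side of each →), so it remains existential.

existential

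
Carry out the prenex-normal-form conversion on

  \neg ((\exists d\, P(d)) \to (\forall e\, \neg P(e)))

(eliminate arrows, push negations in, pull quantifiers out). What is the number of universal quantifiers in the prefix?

0

First replace A → B with ¬A ∨ B.
  \neg (\neg (\exists d\, P(d)) \lor (\forall e\, \neg P(e)))
Drive negations inward (¬∀x A ≡ ∃x ¬A, ¬∃x A ≡ ∀x ¬A, De Morgan for ∧/∨):
  (\exists d\, P(d)) \land (\exists e\, P(e))
All bound variables are already distinct, so no renaming is needed.
Finally move all quantifiers to the prefix:
  \exists d\, \exists e\, (P(d) \land P(e))
The prefix is \exists d \exists e: 0 universal, 2 existential.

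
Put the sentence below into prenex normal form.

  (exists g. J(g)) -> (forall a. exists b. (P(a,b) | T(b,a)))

forall g. forall a. exists b. (~J(g) | P(a,b) | T(b,a))

First replace A → B with ¬A ∨ B.
  ~(exists g. J(g)) | (forall a. exists b. (P(a,b) | T(b,a)))
Move each ¬ inward, flipping quantifiers it crosses:
  (forall g. ~J(g)) | (forall a. exists b. (P(a,b) | T(b,a)))
All bound variables are already distinct, so no renaming is needed.
Finally move all quantifiers to the prefix:
  forall g. forall a. exists b. (~J(g) | P(a,b) | T(b,a))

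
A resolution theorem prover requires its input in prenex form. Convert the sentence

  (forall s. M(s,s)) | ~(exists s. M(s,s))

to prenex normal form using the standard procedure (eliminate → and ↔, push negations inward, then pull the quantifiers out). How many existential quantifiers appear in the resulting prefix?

0

Drive negations inward (¬∀x A ≡ ∃x ¬A, ¬∃x A ≡ ∀x ¬A, De Morgan for ∧/∨):
  (forall s. M(s,s)) | (forall s. ~M(s,s))
Rename bound variables to avoid capture: s↦x1.
  (forall s. M(s,s)) | (forall x1. ~M(x1,x1))
Finally move all quantifiers to the prefix:
  forall s. forall x1. (M(s,s) | ~M(x1,x1))
The prefix is forall s forall x1: 2 universal, 0 existential.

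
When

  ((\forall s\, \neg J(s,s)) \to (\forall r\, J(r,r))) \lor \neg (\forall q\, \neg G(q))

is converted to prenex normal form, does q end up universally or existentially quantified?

existential

Rewrite implications/biconditionals: A → B as ¬A ∨ B.
  \neg (\forall s\, \neg J(s,s)) \lor (\forall r\, J(r,r)) \lor \neg (\forall q\, \neg G(q))
Move each ¬ inward, flipping quantifiers it crosses:
  (\exists s\, J(s,s)) \lor (\forall r\, J(r,r)) \lor (\exists q\, G(q))
Pull the quantifiers to the front (each side's bound variable is not free in the other side):
  \exists s\, \forall r\, \exists q\, (J(s,s) \lor J(r,r) \lor G(q))
The quantifier \forall q sits under an odd number of negations (counting the antecedent side of each →), so it flips to \exists q.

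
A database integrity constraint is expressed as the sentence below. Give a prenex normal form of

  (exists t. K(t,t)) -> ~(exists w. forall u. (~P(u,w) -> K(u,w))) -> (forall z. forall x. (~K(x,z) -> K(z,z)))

forall t. exists w. forall u. forall z. forall x. (~K(t,t) | P(u,w) | K(u,w) | K(x,z) | K(z,z))

First replace A → B with ¬A ∨ B.
  ~(exists t. K(t,t)) | ~~(exists w. forall u. (~~P(u,w) | K(u,w))) | (forall z. forall x. (~~K(x,z) | K(z,z)))
Drive negations inward (¬∀x A ≡ ∃x ¬A, ¬∃x A ≡ ∀x ¬A, De Morgan for ∧/∨):
  (forall t. ~K(t,t)) | (exists w. forall u. (P(u,w) | K(u,w))) | (forall z. forall x. (K(x,z) | K(z,z)))
Pull the quantifiers to the front (each side's bound variable is not free in the other side):
  forall t. exists w. forall u. forall z. forall x. (~K(t,t) | P(u,w) | K(u,w) | K(x,z) | K(z,z))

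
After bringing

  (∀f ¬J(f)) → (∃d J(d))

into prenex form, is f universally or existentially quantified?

Eliminate → and ↔ using ¬ and ∨.
  ¬(∀f ¬J(f)) ∨ (∃d J(d))
Move each ¬ inward, flipping quantifiers it crosses:
  (∃f J(f)) ∨ (∃d J(d))
All bound variables are already distinct, so no renaming is needed.
Finally move all quantifiers to the prefix:
  ∃f ∃d (J(f) ∨ J(d))
The quantifier ∀f sits under an odd number of negations (counting the antecedent side of each →), so it flips to ∃f.

existential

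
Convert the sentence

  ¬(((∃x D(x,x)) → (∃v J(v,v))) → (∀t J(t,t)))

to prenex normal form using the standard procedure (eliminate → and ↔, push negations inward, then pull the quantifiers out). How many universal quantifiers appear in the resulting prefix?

1

Rewrite implications/biconditionals: A → B as ¬A ∨ B.
  ¬(¬(¬(∃x D(x,x)) ∨ (∃v J(v,v))) ∨ (∀t J(t,t)))
Drive negations inward (¬∀x A ≡ ∃x ¬A, ¬∃x A ≡ ∀x ¬A, De Morgan for ∧/∨):
  ((∀x ¬D(x,x)) ∨ (∃v J(v,v))) ∧ (∃t ¬J(t,t))
All bound variables are already distinct, so no renaming is needed.
Finally move all quantifiers to the prefix:
  ∀x ∃v ∃t ((¬D(x,x) ∨ J(v,v)) ∧ ¬J(t,t))
The prefix is ∀x ∃v ∃t: 1 universal, 2 existential.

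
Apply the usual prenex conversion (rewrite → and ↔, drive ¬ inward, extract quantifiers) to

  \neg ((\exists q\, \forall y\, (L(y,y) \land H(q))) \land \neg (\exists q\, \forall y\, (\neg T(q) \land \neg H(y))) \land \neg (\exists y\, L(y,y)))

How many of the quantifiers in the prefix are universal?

Drive negations inward (¬∀x A ≡ ∃x ¬A, ¬∃x A ≡ ∀x ¬A, De Morgan for ∧/∨):
  (\forall q\, \exists y\, (\neg L(y,y) \lor \neg H(q))) \lor (\exists q\, \forall y\, (\neg T(q) \land \neg H(y))) \lor (\exists y\, L(y,y))
Give each quantifier a distinct variable: q↦y1, y↦b, y↦z.
  (\forall q\, \exists y\, (\neg L(y,y) \lor \neg H(q))) \lor (\exists y1\, \forall b\, (\neg T(y1) \land \neg H(b))) \lor (\exists z\, L(z,z))
Pull the quantifiers to the front (each side's bound variable is not free in the other side):
  \forall q\, \exists y\, \exists y1\, \forall b\, \exists z\, (\neg L(y,y) \lor \neg H(q) \lor \neg T(y1) \land \neg H(b) \lor L(z,z))
The prefix is \forall q \exists y \exists y1 \forall b \exists z: 2 universal, 3 existential.

2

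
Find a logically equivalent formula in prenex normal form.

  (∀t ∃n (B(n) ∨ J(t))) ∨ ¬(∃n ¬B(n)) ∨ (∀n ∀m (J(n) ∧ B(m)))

Move each ¬ inward, flipping quantifiers it crosses:
  (∀t ∃n (B(n) ∨ J(t))) ∨ (∀n B(n)) ∨ (∀n ∀m (J(n) ∧ B(m)))
Give each quantifier a distinct variable: n↦x1, n↦u1.
  (∀t ∃n (B(n) ∨ J(t))) ∨ (∀x1 B(x1)) ∨ (∀u1 ∀m (J(u1) ∧ B(m)))
Pull the quantifiers to the front (each side's bound variable is not free in the other side):
  ∀t ∃n ∀x1 ∀u1 ∀m (B(n) ∨ J(t) ∨ B(x1) ∨ J(u1) ∧ B(m))

∀t ∃n ∀x1 ∀u1 ∀m (B(n) ∨ J(t) ∨ B(x1) ∨ J(u1) ∧ B(m))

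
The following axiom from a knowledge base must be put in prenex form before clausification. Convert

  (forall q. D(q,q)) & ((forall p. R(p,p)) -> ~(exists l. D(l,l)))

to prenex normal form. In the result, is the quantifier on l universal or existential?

universal

First replace A → B with ¬A ∨ B.
  (forall q. D(q,q)) & (~(forall p. R(p,p)) | ~(exists l. D(l,l)))
Drive negations inward (¬∀x A ≡ ∃x ¬A, ¬∃x A ≡ ∀x ¬A, De Morgan for ∧/∨):
  (forall q. D(q,q)) & ((exists p. ~R(p,p)) | (forall l. ~D(l,l)))
Pull the quantifiers to the front (each side's bound variable is not free in the other side):
  forall q. exists p. forall l. (D(q,q) & (~R(p,p) | ~D(l,l)))
The quantifier exists l sits under an odd number of negations (counting the antecedent side of each →), so it flips to forall l.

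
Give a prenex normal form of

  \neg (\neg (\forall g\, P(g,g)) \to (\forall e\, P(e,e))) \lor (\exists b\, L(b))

Eliminate → and ↔ using ¬ and ∨.
  \neg (\neg \neg (\forall g\, P(g,g)) \lor (\forall e\, P(e,e))) \lor (\exists b\, L(b))
Drive negations inward (¬∀x A ≡ ∃x ¬A, ¬∃x A ≡ ∀x ¬A, De Morgan for ∧/∨):
  (\exists g\, \neg P(g,g)) \land (\exists e\, \neg P(e,e)) \lor (\exists b\, L(b))
All bound variables are already distinct, so no renaming is needed.
Finally move all quantifiers to the prefix:
  \exists g\, \exists e\, \exists b\, (\neg P(g,g) \land \neg P(e,e) \lor L(b))

\exists g\, \exists e\, \exists b\, (\neg P(g,g) \land \neg P(e,e) \lor L(b))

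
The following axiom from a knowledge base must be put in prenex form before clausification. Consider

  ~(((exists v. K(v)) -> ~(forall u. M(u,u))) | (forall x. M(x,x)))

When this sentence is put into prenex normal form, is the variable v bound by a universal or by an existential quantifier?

Eliminate → and ↔ using ¬ and ∨.
  ~(~(exists v. K(v)) | ~(forall u. M(u,u)) | (forall x. M(x,x)))
Move each ¬ inward, flipping quantifiers it crosses:
  (exists v. K(v)) & (forall u. M(u,u)) & (exists x. ~M(x,x))
All bound variables are already distinct, so no renaming is needed.
Finally move all quantifiers to the prefix:
  exists v. forall u. exists x. (K(v) & M(u,u) & ~M(x,x))
The quantifier exists v sits under an even number of negations (counting the antecedent side of each →), so it remains existential.

existential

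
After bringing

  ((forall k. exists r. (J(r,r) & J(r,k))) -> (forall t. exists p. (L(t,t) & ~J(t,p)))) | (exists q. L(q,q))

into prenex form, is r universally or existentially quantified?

universal

Eliminate → and ↔ using ¬ and ∨.
  ~(forall k. exists r. (J(r,r) & J(r,k))) | (forall t. exists p. (L(t,t) & ~J(t,p))) | (exists q. L(q,q))
Drive negations inward (¬∀x A ≡ ∃x ¬A, ¬∃x A ≡ ∀x ¬A, De Morgan for ∧/∨):
  (exists k. forall r. (~J(r,r) | ~J(r,k))) | (forall t. exists p. (L(t,t) & ~J(t,p))) | (exists q. L(q,q))
Finally move all quantifiers to the prefix:
  exists k. forall r. forall t. exists p. exists q. (~J(r,r) | ~J(r,k) | L(t,t) & ~J(t,p) | L(q,q))
The quantifier exists r sits under an odd number of negations (counting the antecedent side of each →), so it flips to forall r.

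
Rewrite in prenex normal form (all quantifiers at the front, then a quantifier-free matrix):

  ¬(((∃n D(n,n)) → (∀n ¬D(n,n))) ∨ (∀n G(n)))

Rewrite implications/biconditionals: A → B as ¬A ∨ B.
  ¬(¬(∃n D(n,n)) ∨ (∀n ¬D(n,n)) ∨ (∀n G(n)))
Drive negations inward (¬∀x A ≡ ∃x ¬A, ¬∃x A ≡ ∀x ¬A, De Morgan for ∧/∨):
  (∃n D(n,n)) ∧ (∃n D(n,n)) ∧ (∃n ¬G(n))
Standardize variables apart so no two quantifiers bind the same name: n↦w, n↦x.
  (∃n D(n,n)) ∧ (∃w D(w,w)) ∧ (∃x ¬G(x))
Extract every quantifier outward, since the variables are now distinct and don't occur free across branches:
  ∃n ∃w ∃x (D(n,n) ∧ D(w,w) ∧ ¬G(x))

∃n ∃w ∃x (D(n,n) ∧ D(w,w) ∧ ¬G(x))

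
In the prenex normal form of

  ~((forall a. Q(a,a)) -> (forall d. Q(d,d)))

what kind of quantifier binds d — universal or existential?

existential

Eliminate → and ↔ using ¬ and ∨.
  ~(~(forall a. Q(a,a)) | (forall d. Q(d,d)))
Move each ¬ inward, flipping quantifiers it crosses:
  (forall a. Q(a,a)) & (exists d. ~Q(d,d))
Finally move all quantifiers to the prefix:
  forall a. exists d. (Q(a,a) & ~Q(d,d))
The quantifier forall d sits under an odd number of negations (counting the antecedent side of each →), so it flips to exists d.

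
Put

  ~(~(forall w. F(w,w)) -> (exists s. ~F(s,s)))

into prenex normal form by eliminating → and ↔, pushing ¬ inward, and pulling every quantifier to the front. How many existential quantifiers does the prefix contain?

First replace A → B with ¬A ∨ B.
  ~(~~(forall w. F(w,w)) | (exists s. ~F(s,s)))
Move each ¬ inward, flipping quantifiers it crosses:
  (exists w. ~F(w,w)) & (forall s. F(s,s))
All bound variables are already distinct, so no renaming is needed.
Finally move all quantifiers to the prefix:
  exists w. forall s. (~F(w,w) & F(s,s))
The prefix is exists w forall s: 1 universal, 1 existential.

1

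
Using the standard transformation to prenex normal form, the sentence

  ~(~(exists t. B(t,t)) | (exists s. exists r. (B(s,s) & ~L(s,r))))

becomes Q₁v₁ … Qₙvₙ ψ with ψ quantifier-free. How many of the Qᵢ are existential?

1

Push ¬ through the quantifiers and connectives to reach negation normal form:
  (exists t. B(t,t)) & (forall s. forall r. (~B(s,s) | L(s,r)))
All bound variables are already distinct, so no renaming is needed.
Extract every quantifier outward, since the variables are now distinct and don't occur free across branches:
  exists t. forall s. forall r. (B(t,t) & (~B(s,s) | L(s,r)))
The prefix is exists t forall s forall r: 2 universal, 1 existential.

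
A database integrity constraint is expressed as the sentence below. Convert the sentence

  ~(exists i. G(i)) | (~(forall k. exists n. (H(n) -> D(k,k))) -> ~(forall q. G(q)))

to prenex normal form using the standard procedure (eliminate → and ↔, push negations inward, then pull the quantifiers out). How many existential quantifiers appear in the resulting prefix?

2

First replace A → B with ¬A ∨ B.
  ~(exists i. G(i)) | ~~(forall k. exists n. (~H(n) | D(k,k))) | ~(forall q. G(q))
Push ¬ through the quantifiers and connectives to reach negation normal form:
  (forall i. ~G(i)) | (forall k. exists n. (~H(n) | D(k,k))) | (exists q. ~G(q))
Pull the quantifiers to the front (each side's bound variable is not free in the other side):
  forall i. forall k. exists n. exists q. (~G(i) | ~H(n) | D(k,k) | ~G(q))
The prefix is forall i forall k exists n exists q: 2 universal, 2 existential.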